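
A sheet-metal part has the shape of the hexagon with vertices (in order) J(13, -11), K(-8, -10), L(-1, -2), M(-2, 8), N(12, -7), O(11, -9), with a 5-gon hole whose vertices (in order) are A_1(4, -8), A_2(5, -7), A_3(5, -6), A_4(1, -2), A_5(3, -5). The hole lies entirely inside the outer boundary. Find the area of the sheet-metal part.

165.5

Outer boundary:
J→K: (13)(-10) − (-8)(-11) = -218
K→L: (-8)(-2) − (-1)(-10) = 6
L→M: (-1)(8) − (-2)(-2) = -12
M→N: (-2)(-7) − (12)(8) = -82
N→O: (12)(-9) − (11)(-7) = -31
O→J: (11)(-11) − (13)(-9) = -4
Σ = -341
Area = |Σ|/2 = 170.5.
Hole:
Σ = (12) + (5) + (-4) + (1) + (-4) = 10
Area = |Σ|/2 = 5.
Net area = 170.5 − 5 = 165.5.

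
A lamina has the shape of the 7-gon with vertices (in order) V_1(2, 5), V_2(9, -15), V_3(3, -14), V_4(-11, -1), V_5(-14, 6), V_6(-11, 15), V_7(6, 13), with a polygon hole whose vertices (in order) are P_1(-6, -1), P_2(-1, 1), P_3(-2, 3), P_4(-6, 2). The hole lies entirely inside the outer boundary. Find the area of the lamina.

Outer boundary:
Apply Gauss's area formula: 2A = Σ (x_i·y_{i+1} − x_{i+1}·y_i), indices taken mod 7.
V_1→V_2: (2)(-15) − (9)(5) = -75
V_2→V_3: (9)(-14) − (3)(-15) = -81
V_3→V_4: (3)(-1) − (-11)(-14) = -157
V_4→V_5: (-11)(6) − (-14)(-1) = -80
V_5→V_6: (-14)(15) − (-11)(6) = -144
V_6→V_7: (-11)(13) − (6)(15) = -233
V_7→V_1: (6)(5) − (2)(13) = 4
Σ = -766
Area = |Σ|/2 = 383.
Hole:
Σ = (-7) + (-1) + (14) + (18) = 24
Area = |Σ|/2 = 12.
Net area = 383 − 12 = 371.

371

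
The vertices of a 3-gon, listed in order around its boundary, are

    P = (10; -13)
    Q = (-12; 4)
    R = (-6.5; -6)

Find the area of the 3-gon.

63.25

Σ = (-116) + (98) + (144.5) = 126.5
Area = |Σ|/2 = 63.25.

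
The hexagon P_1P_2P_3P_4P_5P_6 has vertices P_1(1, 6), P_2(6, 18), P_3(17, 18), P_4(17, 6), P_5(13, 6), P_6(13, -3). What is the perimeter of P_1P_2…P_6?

64

|P_1P_2| = √((5)² + (12)²) = √169 = 13
|P_2P_3| = √((11)² + (0)²) = √121 = 11
|P_3P_4| = √((0)² + (-12)²) = √144 = 12
|P_4P_5| = √((-4)² + (0)²) = √16 = 4
|P_5P_6| = √((0)² + (-9)²) = √81 = 9
|P_6P_1| = √((-12)² + (9)²) = √225 = 15
Perimeter = 13 + 11 + 12 + 4 + 9 + 15 = 64.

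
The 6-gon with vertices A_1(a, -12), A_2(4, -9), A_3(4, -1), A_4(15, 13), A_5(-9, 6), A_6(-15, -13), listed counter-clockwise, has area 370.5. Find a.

The doubled signed area Σ (x_i y_{i+1} − x_{i+1} y_i) is linear in a.
With a=0 it equals 741; the coefficient of a is 4 (from the two edges through A_1).
So 4·a + 741 = 2·370.5 = 741 ⇒ a = 0.

0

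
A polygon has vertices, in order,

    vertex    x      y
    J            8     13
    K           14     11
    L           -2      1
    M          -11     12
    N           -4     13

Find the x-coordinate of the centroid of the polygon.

Apply the shoelace (surveyor's) formula. First the cross-terms c_i = x_i·y_{i+1} − x_{i+1}·y_i:
  -94, 36, -13, -95, -156  ⇒  2A = -322, A = -161.
Then Σ (x_i + x_{i+1})·c_i = -666, so x̄ = -666 / (6·(-161)) = 111/161.

111/161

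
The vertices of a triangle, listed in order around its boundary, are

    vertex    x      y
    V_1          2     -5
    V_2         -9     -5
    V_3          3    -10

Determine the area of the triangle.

Apply the shoelace (surveyor's) formula: 2A = Σ (x_i·y_{i+1} − x_{i+1}·y_i), indices taken mod 3.
Σ = (-55) + (105) + (5) = 55
Area = |Σ|/2 = 27.5.

27.5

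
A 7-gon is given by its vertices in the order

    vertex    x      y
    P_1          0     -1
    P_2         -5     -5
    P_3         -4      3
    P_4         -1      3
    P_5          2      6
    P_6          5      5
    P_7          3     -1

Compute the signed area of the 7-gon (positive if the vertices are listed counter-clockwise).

-52

Σ = (-5) + (-35) + (-9) + (-12) + (-20) + (-20) + (-3) = -104
Signed area = Σ/2 = -52 (negative ⇒ clockwise traversal).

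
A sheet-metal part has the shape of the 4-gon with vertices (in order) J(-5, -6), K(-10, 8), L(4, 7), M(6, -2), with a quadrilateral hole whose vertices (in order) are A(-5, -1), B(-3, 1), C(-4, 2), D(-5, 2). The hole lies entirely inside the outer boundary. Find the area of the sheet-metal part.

145.5

Outer boundary:
Σ = (-100) + (-102) + (-50) + (-46) = -298
Area = |Σ|/2 = 149.
Hole:
Σ = (-8) + (-2) + (2) + (15) = 7
Area = |Σ|/2 = 3.5.
Net area = 149 − 3.5 = 145.5.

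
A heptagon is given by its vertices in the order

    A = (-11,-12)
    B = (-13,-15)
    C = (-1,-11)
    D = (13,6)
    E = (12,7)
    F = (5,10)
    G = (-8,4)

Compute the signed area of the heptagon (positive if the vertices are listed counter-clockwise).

309

Cross-terms: 9, 128, 137, 19, 85, 100, 140  ⇒  Σ = 618
Signed area = Σ/2 = 309 (positive ⇒ counter-clockwise traversal).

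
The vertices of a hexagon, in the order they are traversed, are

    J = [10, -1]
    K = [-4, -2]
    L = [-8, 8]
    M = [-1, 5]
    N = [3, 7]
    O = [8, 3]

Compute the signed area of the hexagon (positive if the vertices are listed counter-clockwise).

Apply the surveyor's formula: 2A = Σ (x_i·y_{i+1} − x_{i+1}·y_i), indices taken mod 6.
Σ = (-24) + (-48) + (-32) + (-22) + (-47) + (-38) = -211
Signed area = Σ/2 = -105.5 (negative ⇒ clockwise traversal).

-105.5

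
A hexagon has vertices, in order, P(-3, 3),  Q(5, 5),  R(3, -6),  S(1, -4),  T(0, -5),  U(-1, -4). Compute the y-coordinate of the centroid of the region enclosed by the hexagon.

5/53

Apply the shoelace (surveyor's) formula. First the cross-terms c_i = x_i·y_{i+1} − x_{i+1}·y_i:
  -30, -45, -6, -5, -5, -15  ⇒  2A = -106, A = -53.
Then Σ (y_i + y_{i+1})·c_i = -30, so ȳ = -30 / (6·(-53)) = 5/53.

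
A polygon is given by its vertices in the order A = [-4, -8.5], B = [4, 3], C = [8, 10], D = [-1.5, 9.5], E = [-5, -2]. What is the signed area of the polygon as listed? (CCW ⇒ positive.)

107

Apply Gauss's area formula: 2A = Σ (x_i·y_{i+1} − x_{i+1}·y_i), indices taken mod 5.
Cross-terms: 22, 16, 91, 50.5, 34.5  ⇒  Σ = 214
Signed area = Σ/2 = 107 (positive ⇒ counter-clockwise traversal).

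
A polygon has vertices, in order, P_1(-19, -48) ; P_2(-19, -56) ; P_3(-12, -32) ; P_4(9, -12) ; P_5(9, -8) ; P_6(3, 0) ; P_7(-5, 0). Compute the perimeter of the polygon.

|P_1P_2| = √((0)² + (-8)²) = √64 = 8
|P_2P_3| = √((7)² + (24)²) = √625 = 25
|P_3P_4| = √((21)² + (20)²) = √841 = 29
|P_4P_5| = √((0)² + (4)²) = √16 = 4
|P_5P_6| = √((-6)² + (8)²) = √100 = 10
|P_6P_7| = √((-8)² + (0)²) = √64 = 8
|P_7P_1| = √((-14)² + (-48)²) = √2500 = 50
Perimeter = 8 + 25 + 29 + 4 + 10 + 8 + 50 = 134.

134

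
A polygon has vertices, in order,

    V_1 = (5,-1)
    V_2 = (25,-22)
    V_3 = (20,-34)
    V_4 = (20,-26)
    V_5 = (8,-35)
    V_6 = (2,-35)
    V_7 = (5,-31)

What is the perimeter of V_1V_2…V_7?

|V_1V_2| = √((20)² + (-21)²) = √841 = 29
|V_2V_3| = √((-5)² + (-12)²) = √169 = 13
|V_3V_4| = √((0)² + (8)²) = √64 = 8
|V_4V_5| = √((-12)² + (-9)²) = √225 = 15
|V_5V_6| = √((-6)² + (0)²) = √36 = 6
|V_6V_7| = √((3)² + (4)²) = √25 = 5
|V_7V_1| = √((0)² + (30)²) = √900 = 30
Perimeter = 29 + 13 + 8 + 15 + 6 + 5 + 30 = 106.

106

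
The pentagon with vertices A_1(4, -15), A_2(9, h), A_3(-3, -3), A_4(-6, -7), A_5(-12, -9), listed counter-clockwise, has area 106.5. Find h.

The doubled signed area Σ (x_i y_{i+1} − x_{i+1} y_i) is linear in h.
With h=0 it equals 297; the coefficient of h is 7 (from the two edges through A_2).
So 7·h + 297 = 2·106.5 = 213 ⇒ h = -12.

-12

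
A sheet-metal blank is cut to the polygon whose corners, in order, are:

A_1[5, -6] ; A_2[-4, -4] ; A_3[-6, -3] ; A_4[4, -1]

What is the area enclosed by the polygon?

Cross-terms: -44, -12, 18, -19  ⇒  Σ = -57
Area = |Σ|/2 = 28.5.

28.5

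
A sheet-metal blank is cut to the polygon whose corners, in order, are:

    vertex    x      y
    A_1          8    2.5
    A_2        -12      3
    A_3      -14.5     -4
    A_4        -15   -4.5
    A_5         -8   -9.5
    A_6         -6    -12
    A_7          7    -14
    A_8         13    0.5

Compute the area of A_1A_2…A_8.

339.125

Σ = (54) + (91.5) + (5.25) + (106.5) + (39) + (168) + (185.5) + (28.5) = 678.25
Area = |Σ|/2 = 339.125.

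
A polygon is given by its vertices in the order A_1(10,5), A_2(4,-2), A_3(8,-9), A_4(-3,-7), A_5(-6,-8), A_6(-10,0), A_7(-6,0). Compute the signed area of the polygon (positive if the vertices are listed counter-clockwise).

-135.5

A_1→A_2: (10)(-2) − (4)(5) = -40
A_2→A_3: (4)(-9) − (8)(-2) = -20
A_3→A_4: (8)(-7) − (-3)(-9) = -83
A_4→A_5: (-3)(-8) − (-6)(-7) = -18
A_5→A_6: (-6)(0) − (-10)(-8) = -80
A_6→A_7: (-10)(0) − (-6)(0) = 0
A_7→A_1: (-6)(5) − (10)(0) = -30
Σ = -271
Signed area = Σ/2 = -135.5 (negative ⇒ clockwise traversal).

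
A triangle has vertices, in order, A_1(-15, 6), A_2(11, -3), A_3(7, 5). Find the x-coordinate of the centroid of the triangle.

Apply the surveyor's formula. First the cross-terms c_i = x_i·y_{i+1} − x_{i+1}·y_i:
  -21, 76, 117  ⇒  2A = 172, A = 86.
Then Σ (x_i + x_{i+1})·c_i = 516, so x̄ = 516 / (6·86) = 1.

1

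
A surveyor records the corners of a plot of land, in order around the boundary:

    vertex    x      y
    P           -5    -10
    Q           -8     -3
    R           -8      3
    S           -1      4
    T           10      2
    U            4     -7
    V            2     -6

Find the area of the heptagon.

161

Apply the surveyor's formula: 2A = Σ (x_i·y_{i+1} − x_{i+1}·y_i), indices taken mod 7.
P→Q: (-5)(-3) − (-8)(-10) = -65
Q→R: (-8)(3) − (-8)(-3) = -48
R→S: (-8)(4) − (-1)(3) = -29
S→T: (-1)(2) − (10)(4) = -42
T→U: (10)(-7) − (4)(2) = -78
U→V: (4)(-6) − (2)(-7) = -10
V→P: (2)(-10) − (-5)(-6) = -50
Σ = -322
Area = |Σ|/2 = 161.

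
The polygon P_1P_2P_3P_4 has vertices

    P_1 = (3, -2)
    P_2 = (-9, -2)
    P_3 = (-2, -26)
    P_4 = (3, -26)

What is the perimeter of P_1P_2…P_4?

|P_1P_2| = √((-12)² + (0)²) = √144 = 12
|P_2P_3| = √((7)² + (-24)²) = √625 = 25
|P_3P_4| = √((5)² + (0)²) = √25 = 5
|P_4P_1| = √((0)² + (24)²) = √576 = 24
Perimeter = 12 + 25 + 5 + 24 = 66.

66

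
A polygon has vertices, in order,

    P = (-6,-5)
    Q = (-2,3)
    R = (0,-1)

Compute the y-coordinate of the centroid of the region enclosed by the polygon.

Apply the surveyor's formula. First the cross-terms c_i = x_i·y_{i+1} − x_{i+1}·y_i:
  -28, 2, -6  ⇒  2A = -32, A = -16.
Then Σ (y_i + y_{i+1})·c_i = 96, so ȳ = 96 / (6·(-16)) = -1.

-1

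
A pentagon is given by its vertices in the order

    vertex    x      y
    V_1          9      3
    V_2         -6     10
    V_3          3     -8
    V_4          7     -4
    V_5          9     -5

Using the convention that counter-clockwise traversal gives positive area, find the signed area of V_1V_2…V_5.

121.5

Apply the shoelace formula: 2A = Σ (x_i·y_{i+1} − x_{i+1}·y_i), indices taken mod 5.
Σ = (108) + (18) + (44) + (1) + (72) = 243
Signed area = Σ/2 = 121.5 (positive ⇒ counter-clockwise traversal).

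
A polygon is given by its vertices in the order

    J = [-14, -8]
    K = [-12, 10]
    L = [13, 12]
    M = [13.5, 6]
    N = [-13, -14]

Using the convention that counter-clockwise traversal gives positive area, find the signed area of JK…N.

Cross-terms: -236, -274, -84, -111, -92  ⇒  Σ = -797
Signed area = Σ/2 = -398.5 (negative ⇒ clockwise traversal).

-398.5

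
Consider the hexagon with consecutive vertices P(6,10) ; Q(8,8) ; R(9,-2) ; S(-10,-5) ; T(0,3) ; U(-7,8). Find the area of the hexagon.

156

Apply the surveyor's formula: 2A = Σ (x_i·y_{i+1} − x_{i+1}·y_i), indices taken mod 6.
Σ = (-32) + (-88) + (-65) + (-30) + (21) + (-118) = -312
Area = |Σ|/2 = 156.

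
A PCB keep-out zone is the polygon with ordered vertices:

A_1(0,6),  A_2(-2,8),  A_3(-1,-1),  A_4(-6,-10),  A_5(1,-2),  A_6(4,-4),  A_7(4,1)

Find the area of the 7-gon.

48

Apply Gauss's area formula: 2A = Σ (x_i·y_{i+1} − x_{i+1}·y_i), indices taken mod 7.
Σ = (12) + (10) + (4) + (22) + (4) + (20) + (24) = 96
Area = |Σ|/2 = 48.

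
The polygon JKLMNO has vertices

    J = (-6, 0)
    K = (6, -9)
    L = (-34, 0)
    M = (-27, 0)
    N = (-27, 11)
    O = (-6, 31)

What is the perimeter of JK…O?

134

|JK| = √((12)² + (-9)²) = √225 = 15
|KL| = √((-40)² + (9)²) = √1681 = 41
|LM| = √((7)² + (0)²) = √49 = 7
|MN| = √((0)² + (11)²) = √121 = 11
|NO| = √((21)² + (20)²) = √841 = 29
|OJ| = √((0)² + (-31)²) = √961 = 31
Perimeter = 15 + 41 + 7 + 11 + 29 + 31 = 134.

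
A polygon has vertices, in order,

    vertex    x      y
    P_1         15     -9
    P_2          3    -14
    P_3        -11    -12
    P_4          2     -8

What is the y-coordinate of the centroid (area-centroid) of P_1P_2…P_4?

Apply the shoelace (surveyor's) formula. First the cross-terms c_i = x_i·y_{i+1} − x_{i+1}·y_i:
  -183, -190, 112, 102  ⇒  2A = -159, A = -79.5.
Then Σ (y_i + y_{i+1})·c_i = 5175, so ȳ = 5175 / (6·(-79.5)) = -575/53.

-575/53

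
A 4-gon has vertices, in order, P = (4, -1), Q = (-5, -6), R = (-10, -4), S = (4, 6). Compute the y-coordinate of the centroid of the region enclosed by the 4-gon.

Apply the shoelace (surveyor's) formula. First the cross-terms c_i = x_i·y_{i+1} − x_{i+1}·y_i:
  -29, -40, -44, -28  ⇒  2A = -141, A = -70.5.
Then Σ (y_i + y_{i+1})·c_i = 375, so ȳ = 375 / (6·(-70.5)) = -125/141.

-125/141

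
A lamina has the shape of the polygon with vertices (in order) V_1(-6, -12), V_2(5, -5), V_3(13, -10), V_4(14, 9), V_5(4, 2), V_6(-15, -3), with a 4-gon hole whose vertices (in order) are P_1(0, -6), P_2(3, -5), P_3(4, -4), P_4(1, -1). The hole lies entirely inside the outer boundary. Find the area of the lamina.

Outer boundary:
V_1→V_2: (-6)(-5) − (5)(-12) = 90
V_2→V_3: (5)(-10) − (13)(-5) = 15
V_3→V_4: (13)(9) − (14)(-10) = 257
V_4→V_5: (14)(2) − (4)(9) = -8
V_5→V_6: (4)(-3) − (-15)(2) = 18
V_6→V_1: (-15)(-12) − (-6)(-3) = 162
Σ = 534
Area = |Σ|/2 = 267.
Hole:
Apply the shoelace (surveyor's) formula: 2A = Σ (x_i·y_{i+1} − x_{i+1}·y_i), indices taken mod 4.
Cross-terms: 18, 8, 0, -6  ⇒  Σ = 20
Area = |Σ|/2 = 10.
Net area = 267 − 10 = 257.

257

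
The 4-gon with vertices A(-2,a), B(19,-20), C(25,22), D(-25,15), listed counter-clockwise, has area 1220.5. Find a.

The doubled signed area Σ (x_i y_{i+1} − x_{i+1} y_i) is linear in a.
With a=0 it equals 1913; the coefficient of a is -44 (from the two edges through A).
So -44·a + 1913 = 2·1220.5 = 2441 ⇒ a = -12.

-12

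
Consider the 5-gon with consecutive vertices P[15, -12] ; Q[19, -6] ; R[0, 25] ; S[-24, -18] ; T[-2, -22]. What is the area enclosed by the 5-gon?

1029.5

Σ = (138) + (475) + (600) + (492) + (354) = 2059
Area = |Σ|/2 = 1029.5.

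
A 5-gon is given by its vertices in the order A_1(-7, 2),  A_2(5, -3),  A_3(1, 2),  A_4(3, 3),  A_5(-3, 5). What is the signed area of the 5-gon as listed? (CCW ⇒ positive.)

Apply the surveyor's formula: 2A = Σ (x_i·y_{i+1} − x_{i+1}·y_i), indices taken mod 5.
Σ = (11) + (13) + (-3) + (24) + (29) = 74
Signed area = Σ/2 = 37 (positive ⇒ counter-clockwise traversal).

37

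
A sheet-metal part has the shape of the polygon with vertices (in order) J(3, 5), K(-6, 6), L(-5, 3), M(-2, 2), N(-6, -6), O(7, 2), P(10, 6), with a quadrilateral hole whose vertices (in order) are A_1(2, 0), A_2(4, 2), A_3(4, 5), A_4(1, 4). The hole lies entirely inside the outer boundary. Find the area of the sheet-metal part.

72.5

Outer boundary:
Apply Gauss's area formula: 2A = Σ (x_i·y_{i+1} − x_{i+1}·y_i), indices taken mod 7.
J→K: (3)(6) − (-6)(5) = 48
K→L: (-6)(3) − (-5)(6) = 12
L→M: (-5)(2) − (-2)(3) = -4
M→N: (-2)(-6) − (-6)(2) = 24
N→O: (-6)(2) − (7)(-6) = 30
O→P: (7)(6) − (10)(2) = 22
P→J: (10)(5) − (3)(6) = 32
Σ = 164
Area = |Σ|/2 = 82.
Hole:
Apply the shoelace formula: 2A = Σ (x_i·y_{i+1} − x_{i+1}·y_i), indices taken mod 4.
Σ = (4) + (12) + (11) + (-8) = 19
Area = |Σ|/2 = 9.5.
Net area = 82 − 9.5 = 72.5.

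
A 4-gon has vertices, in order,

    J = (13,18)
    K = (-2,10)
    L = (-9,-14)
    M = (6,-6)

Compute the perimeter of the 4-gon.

|JK| = √((-15)² + (-8)²) = √289 = 17
|KL| = √((-7)² + (-24)²) = √625 = 25
|LM| = √((15)² + (8)²) = √289 = 17
|MJ| = √((7)² + (24)²) = √625 = 25
Perimeter = 17 + 25 + 17 + 25 = 84.

84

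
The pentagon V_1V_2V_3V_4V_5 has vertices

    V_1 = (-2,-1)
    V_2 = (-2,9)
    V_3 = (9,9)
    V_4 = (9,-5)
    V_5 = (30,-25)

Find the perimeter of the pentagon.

|V_1V_2| = √((0)² + (10)²) = √100 = 10
|V_2V_3| = √((11)² + (0)²) = √121 = 11
|V_3V_4| = √((0)² + (-14)²) = √196 = 14
|V_4V_5| = √((21)² + (-20)²) = √841 = 29
|V_5V_1| = √((-32)² + (24)²) = √1600 = 40
Perimeter = 10 + 11 + 14 + 29 + 40 = 104.

104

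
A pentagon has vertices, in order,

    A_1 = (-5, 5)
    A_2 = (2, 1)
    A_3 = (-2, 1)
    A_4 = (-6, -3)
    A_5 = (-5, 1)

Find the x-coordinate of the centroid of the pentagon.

-19/6

Apply the shoelace (surveyor's) formula. First the cross-terms c_i = x_i·y_{i+1} − x_{i+1}·y_i:
  -15, 4, 12, -21, -20  ⇒  2A = -40, A = -20.
Then Σ (x_i + x_{i+1})·c_i = 380, so x̄ = 380 / (6·(-20)) = -19/6.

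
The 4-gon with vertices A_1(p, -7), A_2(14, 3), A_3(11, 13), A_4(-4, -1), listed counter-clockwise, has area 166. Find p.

4

Write out the shoelace sum; only the two edges meeting at A_1 involve p:
2·Area = [((-4)·(-7) − p·(-1)) + (p·3 − 14·(-7))] + 190
       = 4·p + 316 = 332
⇒ p = 4.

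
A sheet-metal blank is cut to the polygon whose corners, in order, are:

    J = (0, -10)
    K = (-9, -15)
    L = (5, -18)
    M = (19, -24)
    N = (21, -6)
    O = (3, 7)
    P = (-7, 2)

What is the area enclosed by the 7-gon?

Σ = (-90) + (237) + (222) + (390) + (165) + (55) + (70) = 1049
Area = |Σ|/2 = 524.5.

524.5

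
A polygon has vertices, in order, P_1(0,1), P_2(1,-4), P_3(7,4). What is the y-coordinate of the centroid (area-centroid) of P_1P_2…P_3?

1/3

Apply Gauss's area formula. First the cross-terms c_i = x_i·y_{i+1} − x_{i+1}·y_i:
  -1, 32, 7  ⇒  2A = 38, A = 19.
Then Σ (y_i + y_{i+1})·c_i = 38, so ȳ = 38 / (6·19) = 1/3.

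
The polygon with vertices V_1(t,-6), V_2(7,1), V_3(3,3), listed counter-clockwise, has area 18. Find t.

3

Write out the shoelace sum; only the two edges meeting at V_1 involve t:
2·Area = [(3·(-6) − t·3) + (t·1 − 7·(-6))] + 18
       = -2·t + 42 = 36
⇒ t = 3.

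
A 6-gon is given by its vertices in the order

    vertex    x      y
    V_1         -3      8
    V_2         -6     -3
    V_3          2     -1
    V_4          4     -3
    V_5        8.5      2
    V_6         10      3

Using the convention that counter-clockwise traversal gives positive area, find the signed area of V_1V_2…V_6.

Apply the surveyor's formula: 2A = Σ (x_i·y_{i+1} − x_{i+1}·y_i), indices taken mod 6.
Σ = (57) + (12) + (-2) + (33.5) + (5.5) + (89) = 195
Signed area = Σ/2 = 97.5 (positive ⇒ counter-clockwise traversal).

97.5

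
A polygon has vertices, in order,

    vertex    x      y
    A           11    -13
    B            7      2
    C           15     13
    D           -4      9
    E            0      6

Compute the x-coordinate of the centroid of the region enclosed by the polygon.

1601/271

Apply the shoelace formula. First the cross-terms c_i = x_i·y_{i+1} − x_{i+1}·y_i:
  113, 61, 187, -24, -66  ⇒  2A = 271, A = 135.5.
Then Σ (x_i + x_{i+1})·c_i = 4803, so x̄ = 4803 / (6·135.5) = 1601/271.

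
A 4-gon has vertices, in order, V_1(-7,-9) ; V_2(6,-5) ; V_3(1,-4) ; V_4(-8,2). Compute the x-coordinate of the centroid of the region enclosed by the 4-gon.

-31/9

Apply the shoelace formula. First the cross-terms c_i = x_i·y_{i+1} − x_{i+1}·y_i:
  89, -19, -30, 86  ⇒  2A = 126, A = 63.
Then Σ (x_i + x_{i+1})·c_i = -1302, so x̄ = -1302 / (6·63) = -31/9.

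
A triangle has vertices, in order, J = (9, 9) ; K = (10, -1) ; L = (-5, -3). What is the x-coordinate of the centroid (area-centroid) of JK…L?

14/3

Apply the shoelace (surveyor's) formula. First the cross-terms c_i = x_i·y_{i+1} − x_{i+1}·y_i:
  -99, -35, -18  ⇒  2A = -152, A = -76.
Then Σ (x_i + x_{i+1})·c_i = -2128, so x̄ = -2128 / (6·(-76)) = 14/3.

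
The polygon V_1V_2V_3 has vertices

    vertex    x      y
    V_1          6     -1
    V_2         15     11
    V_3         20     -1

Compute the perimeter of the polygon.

42

|V_1V_2| = √((9)² + (12)²) = √225 = 15
|V_2V_3| = √((5)² + (-12)²) = √169 = 13
|V_3V_1| = √((-14)² + (0)²) = √196 = 14
Perimeter = 15 + 13 + 14 = 42.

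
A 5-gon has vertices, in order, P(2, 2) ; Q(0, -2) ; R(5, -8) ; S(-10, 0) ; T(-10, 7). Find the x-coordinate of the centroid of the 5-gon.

-1057/267

Apply the shoelace (surveyor's) formula. First the cross-terms c_i = x_i·y_{i+1} − x_{i+1}·y_i:
  -4, 10, -80, -70, -34  ⇒  2A = -178, A = -89.
Then Σ (x_i + x_{i+1})·c_i = 2114, so x̄ = 2114 / (6·(-89)) = -1057/267.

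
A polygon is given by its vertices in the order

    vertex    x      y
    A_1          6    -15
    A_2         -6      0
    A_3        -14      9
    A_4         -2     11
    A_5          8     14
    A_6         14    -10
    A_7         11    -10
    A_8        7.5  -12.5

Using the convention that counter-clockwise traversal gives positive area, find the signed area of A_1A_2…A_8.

Apply the shoelace (surveyor's) formula: 2A = Σ (x_i·y_{i+1} − x_{i+1}·y_i), indices taken mod 8.
Cross-terms: -90, -54, -136, -116, -276, -30, -62.5, -37.5  ⇒  Σ = -802
Signed area = Σ/2 = -401 (negative ⇒ clockwise traversal).

-401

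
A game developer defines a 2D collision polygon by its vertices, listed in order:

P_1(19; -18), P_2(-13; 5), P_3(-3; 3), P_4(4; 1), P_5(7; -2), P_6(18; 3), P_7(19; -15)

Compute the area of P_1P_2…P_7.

Apply the shoelace formula: 2A = Σ (x_i·y_{i+1} − x_{i+1}·y_i), indices taken mod 7.
Σ = (-139) + (-24) + (-15) + (-15) + (57) + (-327) + (-57) = -520
Area = |Σ|/2 = 260.

260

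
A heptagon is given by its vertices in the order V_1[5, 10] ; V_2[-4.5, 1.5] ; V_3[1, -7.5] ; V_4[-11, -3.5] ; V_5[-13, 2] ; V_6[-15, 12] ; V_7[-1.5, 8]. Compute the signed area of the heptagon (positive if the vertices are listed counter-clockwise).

Σ = (52.5) + (32.25) + (-86) + (-67.5) + (-126) + (-102) + (-55) = -351.75
Signed area = Σ/2 = -175.875 (negative ⇒ clockwise traversal).

-175.875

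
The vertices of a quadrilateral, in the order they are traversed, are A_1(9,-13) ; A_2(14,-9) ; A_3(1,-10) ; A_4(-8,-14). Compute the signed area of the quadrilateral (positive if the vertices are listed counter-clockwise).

Apply the surveyor's formula: 2A = Σ (x_i·y_{i+1} − x_{i+1}·y_i), indices taken mod 4.
Σ = (101) + (-131) + (-94) + (230) = 106
Signed area = Σ/2 = 53 (positive ⇒ counter-clockwise traversal).

53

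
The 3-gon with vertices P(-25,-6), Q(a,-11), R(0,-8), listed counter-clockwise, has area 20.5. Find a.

The doubled signed area Σ (x_i y_{i+1} − x_{i+1} y_i) is linear in a.
With a=0 it equals 75; the coefficient of a is -2 (from the two edges through Q).
So -2·a + 75 = 2·20.5 = 41 ⇒ a = 17.

17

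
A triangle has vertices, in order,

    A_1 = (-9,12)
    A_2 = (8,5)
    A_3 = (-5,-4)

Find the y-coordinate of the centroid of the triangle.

13/3

Apply the shoelace (surveyor's) formula. First the cross-terms c_i = x_i·y_{i+1} − x_{i+1}·y_i:
  -141, -7, -96  ⇒  2A = -244, A = -122.
Then Σ (y_i + y_{i+1})·c_i = -3172, so ȳ = -3172 / (6·(-122)) = 13/3.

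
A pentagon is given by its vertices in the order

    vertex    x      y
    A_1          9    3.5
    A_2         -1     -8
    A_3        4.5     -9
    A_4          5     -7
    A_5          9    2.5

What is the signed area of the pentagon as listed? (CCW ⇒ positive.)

37.25

Σ = (-68.5) + (45) + (13.5) + (75.5) + (9) = 74.5
Signed area = Σ/2 = 37.25 (positive ⇒ counter-clockwise traversal).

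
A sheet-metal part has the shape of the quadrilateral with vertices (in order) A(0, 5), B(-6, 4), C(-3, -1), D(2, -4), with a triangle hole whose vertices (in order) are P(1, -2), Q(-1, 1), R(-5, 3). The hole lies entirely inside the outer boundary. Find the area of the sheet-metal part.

32

Outer boundary:
Σ = (30) + (18) + (14) + (10) = 72
Area = |Σ|/2 = 36.
Hole:
Apply the surveyor's formula: 2A = Σ (x_i·y_{i+1} − x_{i+1}·y_i), indices taken mod 3.
Cross-terms: -1, 2, 7  ⇒  Σ = 8
Area = |Σ|/2 = 4.
Net area = 36 − 4 = 32.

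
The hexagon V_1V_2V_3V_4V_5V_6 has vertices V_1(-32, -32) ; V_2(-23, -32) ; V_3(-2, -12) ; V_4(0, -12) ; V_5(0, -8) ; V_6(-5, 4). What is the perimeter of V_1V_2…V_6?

|V_1V_2| = √((9)² + (0)²) = √81 = 9
|V_2V_3| = √((21)² + (20)²) = √841 = 29
|V_3V_4| = √((2)² + (0)²) = √4 = 2
|V_4V_5| = √((0)² + (4)²) = √16 = 4
|V_5V_6| = √((-5)² + (12)²) = √169 = 13
|V_6V_1| = √((-27)² + (-36)²) = √2025 = 45
Perimeter = 9 + 29 + 2 + 4 + 13 + 45 = 102.

102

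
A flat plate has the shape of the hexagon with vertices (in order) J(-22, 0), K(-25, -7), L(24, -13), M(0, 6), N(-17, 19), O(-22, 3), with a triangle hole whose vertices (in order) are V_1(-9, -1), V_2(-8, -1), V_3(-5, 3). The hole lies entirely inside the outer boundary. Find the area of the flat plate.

Outer boundary:
Apply Gauss's area formula: 2A = Σ (x_i·y_{i+1} − x_{i+1}·y_i), indices taken mod 6.
Cross-terms: 154, 493, 144, 102, 367, 66  ⇒  Σ = 1326
Area = |Σ|/2 = 663.
Hole:
Apply the shoelace formula: 2A = Σ (x_i·y_{i+1} − x_{i+1}·y_i), indices taken mod 3.
Σ = (1) + (-29) + (32) = 4
Area = |Σ|/2 = 2.
Net area = 663 − 2 = 661.

661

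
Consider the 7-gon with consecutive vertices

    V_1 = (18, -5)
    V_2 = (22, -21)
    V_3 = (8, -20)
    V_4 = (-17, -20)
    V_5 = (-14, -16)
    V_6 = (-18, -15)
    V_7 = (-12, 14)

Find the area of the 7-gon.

Apply the surveyor's formula: 2A = Σ (x_i·y_{i+1} − x_{i+1}·y_i), indices taken mod 7.
Σ = (-268) + (-272) + (-500) + (-8) + (-78) + (-432) + (-192) = -1750
Area = |Σ|/2 = 875.

875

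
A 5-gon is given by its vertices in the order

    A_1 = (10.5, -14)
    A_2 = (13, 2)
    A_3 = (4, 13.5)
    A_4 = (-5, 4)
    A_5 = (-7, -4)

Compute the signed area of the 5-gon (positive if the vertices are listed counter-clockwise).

321

Σ = (203) + (167.5) + (83.5) + (48) + (140) = 642
Signed area = Σ/2 = 321 (positive ⇒ counter-clockwise traversal).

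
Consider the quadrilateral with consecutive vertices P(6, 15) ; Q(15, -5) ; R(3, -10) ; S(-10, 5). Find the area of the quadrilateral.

Apply the surveyor's formula: 2A = Σ (x_i·y_{i+1} − x_{i+1}·y_i), indices taken mod 4.
Cross-terms: -255, -135, -85, -180  ⇒  Σ = -655
Area = |Σ|/2 = 327.5.

327.5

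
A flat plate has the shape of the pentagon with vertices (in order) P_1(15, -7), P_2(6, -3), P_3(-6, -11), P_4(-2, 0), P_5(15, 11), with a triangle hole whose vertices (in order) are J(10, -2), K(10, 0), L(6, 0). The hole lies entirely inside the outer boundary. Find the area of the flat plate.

196.5

Outer boundary:
Σ = (-3) + (-84) + (-22) + (-22) + (-270) = -401
Area = |Σ|/2 = 200.5.
Hole:
J→K: (10)(0) − (10)(-2) = 20
K→L: (10)(0) − (6)(0) = 0
L→J: (6)(-2) − (10)(0) = -12
Σ = 8
Area = |Σ|/2 = 4.
Net area = 200.5 − 4 = 196.5.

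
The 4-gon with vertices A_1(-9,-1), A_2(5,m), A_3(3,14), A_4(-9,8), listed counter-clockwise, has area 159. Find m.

-1

The doubled signed area Σ (x_i y_{i+1} − x_{i+1} y_i) is linear in m.
With m=0 it equals 306; the coefficient of m is -12 (from the two edges through A_2).
So -12·m + 306 = 2·159 = 318 ⇒ m = -1.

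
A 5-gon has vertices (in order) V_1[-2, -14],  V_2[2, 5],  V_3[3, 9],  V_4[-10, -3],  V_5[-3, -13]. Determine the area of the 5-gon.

119.5

Apply Gauss's area formula: 2A = Σ (x_i·y_{i+1} − x_{i+1}·y_i), indices taken mod 5.
Σ = (18) + (3) + (81) + (121) + (16) = 239
Area = |Σ|/2 = 119.5.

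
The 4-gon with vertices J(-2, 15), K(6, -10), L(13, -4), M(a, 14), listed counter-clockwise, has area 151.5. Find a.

3

The doubled signed area Σ (x_i y_{i+1} − x_{i+1} y_i) is linear in a.
With a=0 it equals 246; the coefficient of a is 19 (from the two edges through M).
So 19·a + 246 = 2·151.5 = 303 ⇒ a = 3.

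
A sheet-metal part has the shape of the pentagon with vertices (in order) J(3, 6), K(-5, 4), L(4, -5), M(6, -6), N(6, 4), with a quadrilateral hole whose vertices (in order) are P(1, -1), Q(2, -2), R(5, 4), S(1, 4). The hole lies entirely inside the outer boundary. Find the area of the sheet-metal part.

Outer boundary:
Σ = (42) + (9) + (6) + (60) + (24) = 141
Area = |Σ|/2 = 70.5.
Hole:
P→Q: (1)(-2) − (2)(-1) = 0
Q→R: (2)(4) − (5)(-2) = 18
R→S: (5)(4) − (1)(4) = 16
S→P: (1)(-1) − (1)(4) = -5
Σ = 29
Area = |Σ|/2 = 14.5.
Net area = 70.5 − 14.5 = 56.

56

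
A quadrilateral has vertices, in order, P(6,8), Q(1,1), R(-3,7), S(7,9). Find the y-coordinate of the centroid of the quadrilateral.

560/99

Apply the shoelace (surveyor's) formula. First the cross-terms c_i = x_i·y_{i+1} − x_{i+1}·y_i:
  -2, 10, -76, 2  ⇒  2A = -66, A = -33.
Then Σ (y_i + y_{i+1})·c_i = -1120, so ȳ = -1120 / (6·(-33)) = 560/99.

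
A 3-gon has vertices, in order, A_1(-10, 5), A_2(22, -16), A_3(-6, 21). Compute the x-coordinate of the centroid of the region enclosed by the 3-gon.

Apply the surveyor's formula. First the cross-terms c_i = x_i·y_{i+1} − x_{i+1}·y_i:
  50, 366, 180  ⇒  2A = 596, A = 298.
Then Σ (x_i + x_{i+1})·c_i = 3576, so x̄ = 3576 / (6·298) = 2.

2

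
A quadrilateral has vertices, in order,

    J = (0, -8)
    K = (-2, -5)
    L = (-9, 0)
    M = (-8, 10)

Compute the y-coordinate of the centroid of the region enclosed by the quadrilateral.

Apply Gauss's area formula. First the cross-terms c_i = x_i·y_{i+1} − x_{i+1}·y_i:
  -16, -45, -90, 64  ⇒  2A = -87, A = -43.5.
Then Σ (y_i + y_{i+1})·c_i = -339, so ȳ = -339 / (6·(-43.5)) = 113/87.

113/87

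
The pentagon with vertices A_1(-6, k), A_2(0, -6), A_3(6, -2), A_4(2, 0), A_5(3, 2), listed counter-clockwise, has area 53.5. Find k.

Write out the shoelace sum; only the two edges meeting at A_1 involve k:
2·Area = [(3·k − (-6)·2) + ((-6)·(-6) − 0·k)] + 44
       = 3·k + 92 = 107
⇒ k = 5.

5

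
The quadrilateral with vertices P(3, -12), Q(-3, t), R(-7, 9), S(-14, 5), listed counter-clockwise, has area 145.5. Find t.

11

The doubled signed area Σ (x_i y_{i+1} − x_{i+1} y_i) is linear in t.
With t=0 it equals 181; the coefficient of t is 10 (from the two edges through Q).
So 10·t + 181 = 2·145.5 = 291 ⇒ t = 11.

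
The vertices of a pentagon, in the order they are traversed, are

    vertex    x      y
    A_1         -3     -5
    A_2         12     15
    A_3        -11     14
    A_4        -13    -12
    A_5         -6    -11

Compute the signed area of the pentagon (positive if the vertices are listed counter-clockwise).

Apply Gauss's area formula: 2A = Σ (x_i·y_{i+1} − x_{i+1}·y_i), indices taken mod 5.
A_1→A_2: (-3)(15) − (12)(-5) = 15
A_2→A_3: (12)(14) − (-11)(15) = 333
A_3→A_4: (-11)(-12) − (-13)(14) = 314
A_4→A_5: (-13)(-11) − (-6)(-12) = 71
A_5→A_1: (-6)(-5) − (-3)(-11) = -3
Σ = 730
Signed area = Σ/2 = 365 (positive ⇒ counter-clockwise traversal).

365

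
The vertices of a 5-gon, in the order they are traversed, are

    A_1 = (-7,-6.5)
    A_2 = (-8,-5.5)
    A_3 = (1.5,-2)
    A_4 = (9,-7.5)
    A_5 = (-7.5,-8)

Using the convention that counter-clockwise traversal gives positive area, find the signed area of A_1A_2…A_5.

Cross-terms: -13.5, 24.25, 6.75, -128.25, -7.25  ⇒  Σ = -118
Signed area = Σ/2 = -59 (negative ⇒ clockwise traversal).

-59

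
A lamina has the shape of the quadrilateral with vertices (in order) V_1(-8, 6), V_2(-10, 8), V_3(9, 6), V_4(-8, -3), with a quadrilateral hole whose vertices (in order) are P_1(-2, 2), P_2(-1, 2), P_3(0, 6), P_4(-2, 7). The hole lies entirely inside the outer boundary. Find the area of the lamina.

86.5

Outer boundary:
Apply the surveyor's formula: 2A = Σ (x_i·y_{i+1} − x_{i+1}·y_i), indices taken mod 4.
Σ = (-4) + (-132) + (21) + (-72) = -187
Area = |Σ|/2 = 93.5.
Hole:
Apply Gauss's area formula: 2A = Σ (x_i·y_{i+1} − x_{i+1}·y_i), indices taken mod 4.
Σ = (-2) + (-6) + (12) + (10) = 14
Area = |Σ|/2 = 7.
Net area = 93.5 − 7 = 86.5.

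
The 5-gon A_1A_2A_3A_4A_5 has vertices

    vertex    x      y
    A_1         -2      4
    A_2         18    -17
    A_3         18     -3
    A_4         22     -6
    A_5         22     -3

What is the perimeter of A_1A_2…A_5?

76

|A_1A_2| = √((20)² + (-21)²) = √841 = 29
|A_2A_3| = √((0)² + (14)²) = √196 = 14
|A_3A_4| = √((4)² + (-3)²) = √25 = 5
|A_4A_5| = √((0)² + (3)²) = √9 = 3
|A_5A_1| = √((-24)² + (7)²) = √625 = 25
Perimeter = 29 + 14 + 5 + 3 + 25 = 76.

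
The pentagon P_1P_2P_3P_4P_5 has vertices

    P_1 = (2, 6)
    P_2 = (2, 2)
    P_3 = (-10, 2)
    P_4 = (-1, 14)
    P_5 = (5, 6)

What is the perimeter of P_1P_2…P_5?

44

|P_1P_2| = √((0)² + (-4)²) = √16 = 4
|P_2P_3| = √((-12)² + (0)²) = √144 = 12
|P_3P_4| = √((9)² + (12)²) = √225 = 15
|P_4P_5| = √((6)² + (-8)²) = √100 = 10
|P_5P_1| = √((-3)² + (0)²) = √9 = 3
Perimeter = 4 + 12 + 15 + 10 + 3 = 44.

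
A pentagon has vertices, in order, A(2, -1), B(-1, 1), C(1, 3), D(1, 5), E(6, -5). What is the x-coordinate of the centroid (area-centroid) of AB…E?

13/6

Apply Gauss's area formula. First the cross-terms c_i = x_i·y_{i+1} − x_{i+1}·y_i:
  1, -4, 2, -35, 4  ⇒  2A = -32, A = -16.
Then Σ (x_i + x_{i+1})·c_i = -208, so x̄ = -208 / (6·(-16)) = 13/6.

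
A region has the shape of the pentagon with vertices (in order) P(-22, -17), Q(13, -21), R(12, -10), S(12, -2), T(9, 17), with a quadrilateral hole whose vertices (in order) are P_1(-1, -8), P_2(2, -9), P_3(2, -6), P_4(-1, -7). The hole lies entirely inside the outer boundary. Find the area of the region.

666

Outer boundary:
Apply Gauss's area formula: 2A = Σ (x_i·y_{i+1} − x_{i+1}·y_i), indices taken mod 5.
Σ = (683) + (122) + (96) + (222) + (221) = 1344
Area = |Σ|/2 = 672.
Hole:
Cross-terms: 25, 6, -20, 1  ⇒  Σ = 12
Area = |Σ|/2 = 6.
Net area = 672 − 6 = 666.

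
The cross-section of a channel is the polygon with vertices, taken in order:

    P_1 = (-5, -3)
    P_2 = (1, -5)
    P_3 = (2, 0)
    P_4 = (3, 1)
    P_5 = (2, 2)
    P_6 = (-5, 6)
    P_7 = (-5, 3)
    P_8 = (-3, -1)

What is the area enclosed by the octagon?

Σ = (28) + (10) + (2) + (4) + (22) + (15) + (14) + (4) = 99
Area = |Σ|/2 = 49.5.

49.5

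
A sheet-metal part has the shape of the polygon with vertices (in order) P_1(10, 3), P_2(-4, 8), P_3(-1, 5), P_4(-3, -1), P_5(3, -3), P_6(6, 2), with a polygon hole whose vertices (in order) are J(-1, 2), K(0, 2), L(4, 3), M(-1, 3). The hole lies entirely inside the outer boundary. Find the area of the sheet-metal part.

Outer boundary:
Apply Gauss's area formula: 2A = Σ (x_i·y_{i+1} − x_{i+1}·y_i), indices taken mod 6.
P_1→P_2: (10)(8) − (-4)(3) = 92
P_2→P_3: (-4)(5) − (-1)(8) = -12
P_3→P_4: (-1)(-1) − (-3)(5) = 16
P_4→P_5: (-3)(-3) − (3)(-1) = 12
P_5→P_6: (3)(2) − (6)(-3) = 24
P_6→P_1: (6)(3) − (10)(2) = -2
Σ = 130
Area = |Σ|/2 = 65.
Hole:
Apply the surveyor's formula: 2A = Σ (x_i·y_{i+1} − x_{i+1}·y_i), indices taken mod 4.
J→K: (-1)(2) − (0)(2) = -2
K→L: (0)(3) − (4)(2) = -8
L→M: (4)(3) − (-1)(3) = 15
M→J: (-1)(2) − (-1)(3) = 1
Σ = 6
Area = |Σ|/2 = 3.
Net area = 65 − 3 = 62.

62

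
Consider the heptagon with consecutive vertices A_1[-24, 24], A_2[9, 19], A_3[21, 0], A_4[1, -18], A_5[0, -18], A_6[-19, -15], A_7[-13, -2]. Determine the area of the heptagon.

Apply the shoelace (surveyor's) formula: 2A = Σ (x_i·y_{i+1} − x_{i+1}·y_i), indices taken mod 7.
Σ = (-672) + (-399) + (-378) + (-18) + (-342) + (-157) + (-360) = -2326
Area = |Σ|/2 = 1163.

1163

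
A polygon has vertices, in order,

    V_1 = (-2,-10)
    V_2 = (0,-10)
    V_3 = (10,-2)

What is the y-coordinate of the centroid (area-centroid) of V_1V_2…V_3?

-22/3

Apply the shoelace formula. First the cross-terms c_i = x_i·y_{i+1} − x_{i+1}·y_i:
  20, 100, -104  ⇒  2A = 16, A = 8.
Then Σ (y_i + y_{i+1})·c_i = -352, so ȳ = -352 / (6·8) = -22/3.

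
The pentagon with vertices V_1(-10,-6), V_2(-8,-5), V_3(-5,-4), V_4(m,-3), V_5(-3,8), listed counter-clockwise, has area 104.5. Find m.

The doubled signed area Σ (x_i y_{i+1} − x_{i+1} y_i) is linear in m.
With m=0 it equals 113; the coefficient of m is 12 (from the two edges through V_4).
So 12·m + 113 = 2·104.5 = 209 ⇒ m = 8.

8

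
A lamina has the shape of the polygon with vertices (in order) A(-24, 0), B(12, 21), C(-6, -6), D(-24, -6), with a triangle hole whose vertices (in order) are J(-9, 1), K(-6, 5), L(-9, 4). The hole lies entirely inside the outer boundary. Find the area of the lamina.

Outer boundary:
Apply the surveyor's formula: 2A = Σ (x_i·y_{i+1} − x_{i+1}·y_i), indices taken mod 4.
Σ = (-504) + (54) + (-108) + (-144) = -702
Area = |Σ|/2 = 351.
Hole:
Σ = (-39) + (21) + (27) = 9
Area = |Σ|/2 = 4.5.
Net area = 351 − 4.5 = 346.5.

346.5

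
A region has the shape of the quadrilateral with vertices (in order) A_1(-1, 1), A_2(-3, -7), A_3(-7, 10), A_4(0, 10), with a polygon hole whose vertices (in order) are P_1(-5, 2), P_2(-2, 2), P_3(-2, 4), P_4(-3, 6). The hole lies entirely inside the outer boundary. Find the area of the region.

57.5

Outer boundary:
Apply the shoelace formula: 2A = Σ (x_i·y_{i+1} − x_{i+1}·y_i), indices taken mod 4.
Σ = (10) + (-79) + (-70) + (10) = -129
Area = |Σ|/2 = 64.5.
Hole:
Apply Gauss's area formula: 2A = Σ (x_i·y_{i+1} − x_{i+1}·y_i), indices taken mod 4.
P_1→P_2: (-5)(2) − (-2)(2) = -6
P_2→P_3: (-2)(4) − (-2)(2) = -4
P_3→P_4: (-2)(6) − (-3)(4) = 0
P_4→P_1: (-3)(2) − (-5)(6) = 24
Σ = 14
Area = |Σ|/2 = 7.
Net area = 64.5 − 7 = 57.5.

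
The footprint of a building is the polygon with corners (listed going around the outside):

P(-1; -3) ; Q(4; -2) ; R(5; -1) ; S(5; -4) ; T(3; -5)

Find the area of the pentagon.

Apply the shoelace formula: 2A = Σ (x_i·y_{i+1} − x_{i+1}·y_i), indices taken mod 5.
Σ = (14) + (6) + (-15) + (-13) + (-14) = -22
Area = |Σ|/2 = 11.

11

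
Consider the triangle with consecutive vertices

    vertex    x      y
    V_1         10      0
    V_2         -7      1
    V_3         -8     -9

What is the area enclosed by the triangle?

Apply Gauss's area formula: 2A = Σ (x_i·y_{i+1} − x_{i+1}·y_i), indices taken mod 3.
Σ = (10) + (71) + (90) = 171
Area = |Σ|/2 = 85.5.

85.5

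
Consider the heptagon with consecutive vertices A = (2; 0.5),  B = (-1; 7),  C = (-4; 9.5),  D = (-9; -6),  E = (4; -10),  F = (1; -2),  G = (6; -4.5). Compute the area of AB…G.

139

Cross-terms: 14.5, 18.5, 109.5, 114, 2, 7.5, 12  ⇒  Σ = 278
Area = |Σ|/2 = 139.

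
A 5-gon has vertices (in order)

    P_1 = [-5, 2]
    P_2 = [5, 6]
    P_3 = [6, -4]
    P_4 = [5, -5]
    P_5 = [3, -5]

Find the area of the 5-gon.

Σ = (-40) + (-56) + (-10) + (-10) + (-19) = -135
Area = |Σ|/2 = 67.5.

67.5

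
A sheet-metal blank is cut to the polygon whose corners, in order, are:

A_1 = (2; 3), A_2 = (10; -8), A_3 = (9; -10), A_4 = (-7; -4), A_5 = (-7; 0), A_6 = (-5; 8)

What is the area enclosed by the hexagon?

Apply Gauss's area formula: 2A = Σ (x_i·y_{i+1} − x_{i+1}·y_i), indices taken mod 6.
A_1→A_2: (2)(-8) − (10)(3) = -46
A_2→A_3: (10)(-10) − (9)(-8) = -28
A_3→A_4: (9)(-4) − (-7)(-10) = -106
A_4→A_5: (-7)(0) − (-7)(-4) = -28
A_5→A_6: (-7)(8) − (-5)(0) = -56
A_6→A_1: (-5)(3) − (2)(8) = -31
Σ = -295
Area = |Σ|/2 = 147.5.

147.5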